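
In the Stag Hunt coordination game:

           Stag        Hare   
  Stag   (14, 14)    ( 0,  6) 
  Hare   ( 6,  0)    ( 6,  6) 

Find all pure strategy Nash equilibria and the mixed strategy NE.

Pure NE: (Stag, Stag) and (Hare, Hare); Mixed NE: p = 0.4286, q = 0.4286

Work:
Check pure NE:
(Stag, Stag): (14, 14) - no unilateral deviation beneficial
(Hare, Hare): (6, 6) - no unilateral deviation beneficial
Mixed NE: P1 plays Stag with p = 0.4286, P2 plays Stag with q = 0.4286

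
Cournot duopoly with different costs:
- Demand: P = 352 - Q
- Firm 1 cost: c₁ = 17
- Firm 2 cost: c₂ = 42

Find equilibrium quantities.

q₁* = 120.0, q₂* = 95.0

Work:
Reaction: q₁ = (352 - 17 - q₂)/2
Reaction: q₂ = (352 - 42 - q₁)/2
Solve simultaneously:
q₁* = (352 - 2×17 + 42)/3 = 120.0
q₂* = (352 - 2×42 + 17)/3 = 95.0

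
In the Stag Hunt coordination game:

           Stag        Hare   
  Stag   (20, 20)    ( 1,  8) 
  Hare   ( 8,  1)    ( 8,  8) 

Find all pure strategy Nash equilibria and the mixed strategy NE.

Pure NE: (Stag, Stag) and (Hare, Hare); Mixed NE: p = 0.3684, q = 0.3684

Work:
Check pure NE:
(Stag, Stag): (20, 20) - no unilateral deviation beneficial
(Hare, Hare): (8, 8) - no unilateral deviation beneficial
Mixed NE: P1 plays Stag with p = 0.3684, P2 plays Stag with q = 0.3684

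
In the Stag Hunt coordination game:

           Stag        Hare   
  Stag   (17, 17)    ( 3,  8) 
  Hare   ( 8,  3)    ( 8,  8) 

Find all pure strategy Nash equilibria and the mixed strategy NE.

Pure NE: (Stag, Stag) and (Hare, Hare); Mixed NE: p = 0.3571, q = 0.3571

Work:
Check pure NE:
(Stag, Stag): (17, 17) - no unilateral deviation beneficial
(Hare, Hare): (8, 8) - no unilateral deviation beneficial
Mixed NE: P1 plays Stag with p = 0.3571, P2 plays Stag with q = 0.3571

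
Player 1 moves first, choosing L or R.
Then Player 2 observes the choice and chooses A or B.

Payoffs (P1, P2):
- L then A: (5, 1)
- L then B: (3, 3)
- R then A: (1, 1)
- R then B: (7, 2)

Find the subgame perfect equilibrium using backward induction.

P1 plays R, P2 plays B after L and B after R; Payoff (7, 2)

Work:
Backward induction:
After L: P2 chooses B → P1 gets 3
After R: P2 chooses B → P1 gets 7
P1 chooses R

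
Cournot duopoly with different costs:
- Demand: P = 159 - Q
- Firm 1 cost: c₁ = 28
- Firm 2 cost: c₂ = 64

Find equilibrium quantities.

q₁* = 55.67, q₂* = 19.67

Work:
Reaction: q₁ = (159 - 28 - q₂)/2
Reaction: q₂ = (159 - 64 - q₁)/2
Solve simultaneously:
q₁* = (159 - 2×28 + 64)/3 = 55.67
q₂* = (159 - 2×64 + 28)/3 = 19.67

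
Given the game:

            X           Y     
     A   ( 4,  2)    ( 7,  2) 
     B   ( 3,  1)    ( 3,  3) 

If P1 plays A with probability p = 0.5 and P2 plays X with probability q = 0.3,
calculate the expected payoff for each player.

E[P1] = 4.55, E[P2] = 2.2

Work:
E[P1] = p·q·π₁(A,X) + p·(1-q)·π₁(A,Y) + (1-p)·q·π₁(B,X) + (1-p)·(1-q)·π₁(B,Y)
= 0.5·0.3·4 + 0.5·0.7·7 + 0.5·0.3·3 + 0.5·0.7·3
= 4.55

E[P2] = 2.2 (similar calculation)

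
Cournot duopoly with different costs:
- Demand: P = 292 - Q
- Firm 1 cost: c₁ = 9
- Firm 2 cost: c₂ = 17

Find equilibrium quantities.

q₁* = 97.0, q₂* = 89.0

Work:
Reaction: q₁ = (292 - 9 - q₂)/2
Reaction: q₂ = (292 - 17 - q₁)/2
Solve simultaneously:
q₁* = (292 - 2×9 + 17)/3 = 97.0
q₂* = (292 - 2×17 + 9)/3 = 89.0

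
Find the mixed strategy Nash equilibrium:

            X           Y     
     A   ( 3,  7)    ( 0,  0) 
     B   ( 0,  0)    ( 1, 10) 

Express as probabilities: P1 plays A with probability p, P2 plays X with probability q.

p = 0.5882, q = 0.25

Work:
Find probabilities that make opponent indifferent:
P2 chooses q to make P1 indifferent between A and B
P1 chooses p to make P2 indifferent between X and Y
Mixed NE: P1 plays (A: 0.5882, B: 0.4118), P2 plays (X: 0.25, Y: 0.75)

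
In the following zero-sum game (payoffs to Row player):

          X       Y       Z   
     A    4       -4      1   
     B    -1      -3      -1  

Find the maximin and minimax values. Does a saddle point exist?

Maximin = -3, Minimax = -3, Saddle: True

Work:
Row minimums: [-4, -3] → maximin = -3
Column maximums: [4, -3, 1] → minimax = -3
Saddle point exists! Game value = -3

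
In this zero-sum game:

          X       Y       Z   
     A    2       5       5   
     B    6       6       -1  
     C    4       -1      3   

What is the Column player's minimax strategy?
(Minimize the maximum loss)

Column should play Z, value = 5

Work:
Column player minimizes Row's maximum payoff:
Column X: max payoff to Row = 6
Column Y: max payoff to Row = 6
Column Z: max payoff to Row = 5
Minimum is 5, achieved by column Z.
Minimax strategy: Z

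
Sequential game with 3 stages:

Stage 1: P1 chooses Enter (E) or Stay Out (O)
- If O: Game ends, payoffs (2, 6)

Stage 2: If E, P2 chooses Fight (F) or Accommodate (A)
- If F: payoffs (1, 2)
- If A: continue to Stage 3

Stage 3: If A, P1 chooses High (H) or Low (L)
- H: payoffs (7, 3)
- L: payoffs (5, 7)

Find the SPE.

SPE: (E, A, H); Outcome (7, 3)

Work:
Stage 3: P1 chooses H (7 vs 5)
Stage 2: P2: F->2, A->3 (anticipating H). Choose A
Stage 1: P1: O->2, E->7 (anticipating A, H). Choose E
SPE path: E -> A -> H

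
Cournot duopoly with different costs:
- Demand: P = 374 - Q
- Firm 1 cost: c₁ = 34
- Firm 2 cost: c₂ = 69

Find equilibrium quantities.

q₁* = 125.0, q₂* = 90.0

Work:
Reaction: q₁ = (374 - 34 - q₂)/2
Reaction: q₂ = (374 - 69 - q₁)/2
Solve simultaneously:
q₁* = (374 - 2×34 + 69)/3 = 125.0
q₂* = (374 - 2×69 + 34)/3 = 90.0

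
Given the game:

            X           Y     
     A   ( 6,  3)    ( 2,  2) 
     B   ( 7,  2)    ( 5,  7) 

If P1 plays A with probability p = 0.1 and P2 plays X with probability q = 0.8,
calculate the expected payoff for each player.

E[P1] = 6.46, E[P2] = 2.98

Work:
E[P1] = p·q·π₁(A,X) + p·(1-q)·π₁(A,Y) + (1-p)·q·π₁(B,X) + (1-p)·(1-q)·π₁(B,Y)
= 0.1·0.8·6 + 0.1·0.2·2 + 0.9·0.8·7 + 0.9·0.2·5
= 6.46

E[P2] = 2.98 (similar calculation)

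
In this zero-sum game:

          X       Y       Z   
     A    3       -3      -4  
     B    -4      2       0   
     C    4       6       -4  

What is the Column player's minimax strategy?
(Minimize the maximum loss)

Column should play Z, value = 0

Work:
Column player minimizes Row's maximum payoff:
Column X: max payoff to Row = 4
Column Y: max payoff to Row = 6
Column Z: max payoff to Row = 0
Minimum is 0, achieved by column Z.
Minimax strategy: Z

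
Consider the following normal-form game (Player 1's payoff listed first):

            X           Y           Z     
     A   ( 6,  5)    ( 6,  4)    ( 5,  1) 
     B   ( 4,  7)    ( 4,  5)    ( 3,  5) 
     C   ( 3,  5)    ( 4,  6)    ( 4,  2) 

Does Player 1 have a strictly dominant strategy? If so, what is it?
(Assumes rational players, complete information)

Yes, Player 1's strictly dominant strategy is A

Work:
A strategy strictly dominates another if it gives a strictly higher payoff against every opponent action. Compare each pair of P1's strategies column-by-column:
  A vs B: [6 vs 4, 6 vs 4, 5 vs 3] → A strictly dominates B
  A vs C: [6 vs 3, 6 vs 4, 5 vs 4] → A strictly dominates C
  B vs A: [4 vs 6, 4 vs 6, 3 vs 5] → B does not strictly dominate A (column X: 4 ≤ 6)
  B vs C: [4 vs 3, 4 vs 4, 3 vs 4] → B does not strictly dominate C (column Y: 4 ≤ 4)
  C vs A: [3 vs 6, 4 vs 6, 4 vs 5] → C does not strictly dominate A (column X: 3 ≤ 6)
  C vs B: [3 vs 4, 4 vs 4, 4 vs 3] → C does not strictly dominate B (column X: 3 ≤ 4)
A strictly dominates every other strategy → strictly dominant.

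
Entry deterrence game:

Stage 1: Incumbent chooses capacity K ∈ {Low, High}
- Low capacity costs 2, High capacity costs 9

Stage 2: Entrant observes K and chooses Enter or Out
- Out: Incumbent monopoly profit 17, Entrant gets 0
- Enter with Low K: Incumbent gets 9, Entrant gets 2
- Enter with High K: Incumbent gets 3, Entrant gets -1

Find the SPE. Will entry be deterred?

SPE: (High, Enter|Low, Out|High); Entry deterred. Incumbent net profit = 8

Work:
After Low K: Entrant enters (2 > 0)
After High K: Entrant stays out (-1 < 0)
Incumbent: Low → 9−2=7, High → 17−9=8
Incumbent chooses High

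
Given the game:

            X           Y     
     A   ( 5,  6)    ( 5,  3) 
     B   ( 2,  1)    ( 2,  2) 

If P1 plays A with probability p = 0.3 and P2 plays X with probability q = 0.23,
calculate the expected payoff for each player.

E[P1] = 2.9, E[P2] = 2.346

Work:
E[P1] = p·q·π₁(A,X) + p·(1-q)·π₁(A,Y) + (1-p)·q·π₁(B,X) + (1-p)·(1-q)·π₁(B,Y)
= 0.3·0.23·5 + 0.3·0.77·5 + 0.7·0.23·2 + 0.7·0.77·2
= 2.9

E[P2] = 2.346 (similar calculation)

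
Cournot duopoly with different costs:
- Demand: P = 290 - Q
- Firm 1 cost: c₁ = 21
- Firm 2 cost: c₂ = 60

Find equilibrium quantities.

q₁* = 102.67, q₂* = 63.67

Work:
Reaction: q₁ = (290 - 21 - q₂)/2
Reaction: q₂ = (290 - 60 - q₁)/2
Solve simultaneously:
q₁* = (290 - 2×21 + 60)/3 = 102.67
q₂* = (290 - 2×60 + 21)/3 = 63.67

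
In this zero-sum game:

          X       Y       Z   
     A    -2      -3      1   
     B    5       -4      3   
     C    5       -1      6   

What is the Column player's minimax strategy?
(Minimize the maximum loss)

Column should play Y, value = -1

Work:
Column player minimizes Row's maximum payoff:
Column X: max payoff to Row = 5
Column Y: max payoff to Row = -1
Column Z: max payoff to Row = 6
Minimum is -1, achieved by column Y.
Minimax strategy: Y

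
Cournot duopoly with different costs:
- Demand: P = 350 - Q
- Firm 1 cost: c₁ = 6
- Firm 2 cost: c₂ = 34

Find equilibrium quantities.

q₁* = 124.0, q₂* = 96.0

Work:
Reaction: q₁ = (350 - 6 - q₂)/2
Reaction: q₂ = (350 - 34 - q₁)/2
Solve simultaneously:
q₁* = (350 - 2×6 + 34)/3 = 124.0
q₂* = (350 - 2×34 + 6)/3 = 96.0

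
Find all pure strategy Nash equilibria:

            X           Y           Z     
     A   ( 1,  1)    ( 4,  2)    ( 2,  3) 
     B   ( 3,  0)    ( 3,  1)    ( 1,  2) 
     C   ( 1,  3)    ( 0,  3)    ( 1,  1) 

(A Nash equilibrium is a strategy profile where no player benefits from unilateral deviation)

Nash equilibrium: (A, Z)

Work:
Best responses:
  P1 vs X: payoffs [1, 3, 1] → best response B (payoff 3)
  P1 vs Y: payoffs [4, 3, 0] → best response A (payoff 4)
  P1 vs Z: payoffs [2, 1, 1] → best response A (payoff 2)
  P2 vs A: payoffs [1, 2, 3] → best response Z (payoff 3)
  P2 vs B: payoffs [0, 1, 2] → best response Z (payoff 2)
  P2 vs C: payoffs [3, 3, 1] → best response X/Y (payoff 3)
Mutual best responses: (A,Z) → Nash equilibria.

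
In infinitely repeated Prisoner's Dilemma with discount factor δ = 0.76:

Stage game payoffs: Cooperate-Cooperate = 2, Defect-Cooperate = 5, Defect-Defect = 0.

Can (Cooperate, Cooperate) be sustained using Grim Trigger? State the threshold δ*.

δ* = 0.6; since δ = 0.76 ≥ 0.6, cooperation can be sustained

Work:
For Grim Trigger:
Cooperate forever: 2/(1-δ)
Defect then punished: 5 + 0·δ/(1-δ)
Need: 2/(1-δ) ≥ 5 + 0·δ/(1-δ)
Solving: δ ≥ (T-R)/(T-P) = (5-2)/(5-0) = 0.6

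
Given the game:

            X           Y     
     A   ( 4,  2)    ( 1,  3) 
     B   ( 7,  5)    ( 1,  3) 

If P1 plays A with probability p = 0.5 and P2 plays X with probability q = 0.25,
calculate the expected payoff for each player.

E[P1] = 2.125, E[P2] = 3.125

Work:
E[P1] = p·q·π₁(A,X) + p·(1-q)·π₁(A,Y) + (1-p)·q·π₁(B,X) + (1-p)·(1-q)·π₁(B,Y)
= 0.5·0.25·4 + 0.5·0.75·1 + 0.5·0.25·7 + 0.5·0.75·1
= 2.125

E[P2] = 3.125 (similar calculation)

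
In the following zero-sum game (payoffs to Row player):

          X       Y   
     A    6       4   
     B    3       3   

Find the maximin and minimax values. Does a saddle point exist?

Maximin = 4, Minimax = 4, Saddle: True

Work:
Row minimums: [4, 3] → maximin = 4
Column maximums: [6, 4] → minimax = 4
Saddle point exists! Game value = 4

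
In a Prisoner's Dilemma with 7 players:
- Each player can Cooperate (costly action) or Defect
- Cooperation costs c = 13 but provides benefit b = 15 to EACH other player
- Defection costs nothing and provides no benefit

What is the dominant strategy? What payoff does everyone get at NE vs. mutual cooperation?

Dominant: Defect; NE payoff = 0; Coop payoff = 77

Work:
Defect dominates (saves cost c = 13, benefit to others is external)
NE: All defect → everyone gets 0
If all cooperate: each receives (6)×15 - 13 = 77
Social dilemma: 77 > 0 but NE gives 0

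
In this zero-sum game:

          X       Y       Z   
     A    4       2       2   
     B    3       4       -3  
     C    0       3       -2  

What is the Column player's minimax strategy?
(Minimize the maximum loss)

Column should play Z, value = 2

Work:
Column player minimizes Row's maximum payoff:
Column X: max payoff to Row = 4
Column Y: max payoff to Row = 4
Column Z: max payoff to Row = 2
Minimum is 2, achieved by column Z.
Minimax strategy: Z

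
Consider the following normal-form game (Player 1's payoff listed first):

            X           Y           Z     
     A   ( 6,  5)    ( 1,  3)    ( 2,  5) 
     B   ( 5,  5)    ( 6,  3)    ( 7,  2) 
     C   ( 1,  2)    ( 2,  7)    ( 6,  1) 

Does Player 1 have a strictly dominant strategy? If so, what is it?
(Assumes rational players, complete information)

No strictly dominant strategy exists for Player 1

Work:
A strategy strictly dominates another if it gives a strictly higher payoff against every opponent action. Compare each pair of P1's strategies column-by-column:
  A vs B: [6 vs 5, 1 vs 6, 2 vs 7] → A does not strictly dominate B (column Y: 1 ≤ 6)
  A vs C: [6 vs 1, 1 vs 2, 2 vs 6] → A does not strictly dominate C (column Y: 1 ≤ 2)
  B vs A: [5 vs 6, 6 vs 1, 7 vs 2] → B does not strictly dominate A (column X: 5 ≤ 6)
  B vs C: [5 vs 1, 6 vs 2, 7 vs 6] → B strictly dominates C
  C vs A: [1 vs 6, 2 vs 1, 6 vs 2] → C does not strictly dominate A (column X: 1 ≤ 6)
  C vs B: [1 vs 5, 2 vs 6, 6 vs 7] → C does not strictly dominate B (column X: 1 ≤ 5)
No single strategy strictly dominates all others → no strictly dominant strategy.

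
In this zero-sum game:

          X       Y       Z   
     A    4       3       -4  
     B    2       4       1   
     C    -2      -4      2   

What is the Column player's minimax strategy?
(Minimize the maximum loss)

Column should play Z, value = 2

Work:
Column player minimizes Row's maximum payoff:
Column X: max payoff to Row = 4
Column Y: max payoff to Row = 4
Column Z: max payoff to Row = 2
Minimum is 2, achieved by column Z.
Minimax strategy: Z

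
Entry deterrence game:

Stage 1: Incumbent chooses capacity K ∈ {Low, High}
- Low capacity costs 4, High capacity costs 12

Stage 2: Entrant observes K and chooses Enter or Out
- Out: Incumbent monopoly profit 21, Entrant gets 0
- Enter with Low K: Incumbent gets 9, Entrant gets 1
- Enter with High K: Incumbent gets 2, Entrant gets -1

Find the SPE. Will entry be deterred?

SPE: (High, Enter|Low, Out|High); Entry deterred. Incumbent net profit = 9

Work:
After Low K: Entrant enters (1 > 0)
After High K: Entrant stays out (-1 < 0)
Incumbent: Low → 9−4=5, High → 21−12=9
Incumbent chooses High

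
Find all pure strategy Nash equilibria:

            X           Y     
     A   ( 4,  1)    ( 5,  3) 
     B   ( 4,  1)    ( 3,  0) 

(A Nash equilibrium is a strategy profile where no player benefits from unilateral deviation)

Nash equilibrium: (A, Y), (B, X)

Work:
Best responses:
  P1 vs X: payoffs [4, 4] → best response A/B (payoff 4)
  P1 vs Y: payoffs [5, 3] → best response A (payoff 5)
  P2 vs A: payoffs [1, 3] → best response Y (payoff 3)
  P2 vs B: payoffs [1, 0] → best response X (payoff 1)
Mutual best responses: (A,Y), (B,X) → Nash equilibria.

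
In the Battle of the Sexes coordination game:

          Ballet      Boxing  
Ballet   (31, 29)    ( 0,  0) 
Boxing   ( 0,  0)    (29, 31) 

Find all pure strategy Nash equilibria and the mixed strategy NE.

Pure NE: (Ballet, Ballet) and (Boxing, Boxing); Mixed NE: p = 0.5167, q = 0.4833

Work:
Check pure NE:
(Ballet, Ballet): (31, 29) - no unilateral deviation beneficial
(Boxing, Boxing): (29, 31) - no unilateral deviation beneficial
Mixed NE: P1 plays Ballet with p = 0.5167, P2 plays Ballet with q = 0.4833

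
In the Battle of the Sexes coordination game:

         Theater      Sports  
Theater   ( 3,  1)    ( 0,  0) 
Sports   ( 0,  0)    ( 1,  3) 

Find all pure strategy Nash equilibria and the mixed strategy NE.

Pure NE: (Theater, Theater) and (Sports, Sports); Mixed NE: p = 0.75, q = 0.25

Work:
Check pure NE:
(Theater, Theater): (3, 1) - no unilateral deviation beneficial
(Sports, Sports): (1, 3) - no unilateral deviation beneficial
Mixed NE: P1 plays Theater with p = 0.75, P2 plays Theater with q = 0.25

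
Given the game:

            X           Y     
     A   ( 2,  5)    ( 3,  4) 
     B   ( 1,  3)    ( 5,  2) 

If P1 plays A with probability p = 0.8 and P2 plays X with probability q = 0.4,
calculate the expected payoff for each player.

E[P1] = 2.76, E[P2] = 4.0

Work:
E[P1] = p·q·π₁(A,X) + p·(1-q)·π₁(A,Y) + (1-p)·q·π₁(B,X) + (1-p)·(1-q)·π₁(B,Y)
= 0.8·0.4·2 + 0.8·0.6·3 + 0.2·0.4·1 + 0.2·0.6·5
= 2.76

E[P2] = 4.0 (similar calculation)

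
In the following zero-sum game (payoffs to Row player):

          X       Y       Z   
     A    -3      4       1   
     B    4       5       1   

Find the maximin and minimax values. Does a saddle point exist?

Maximin = 1, Minimax = 1, Saddle: True

Work:
Row minimums: [-3, 1] → maximin = 1
Column maximums: [4, 5, 1] → minimax = 1
Saddle point exists! Game value = 1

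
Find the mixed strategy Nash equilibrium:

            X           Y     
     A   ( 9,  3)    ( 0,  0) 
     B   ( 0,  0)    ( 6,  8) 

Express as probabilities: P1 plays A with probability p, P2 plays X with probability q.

p = 0.7273, q = 0.4

Work:
Find probabilities that make opponent indifferent:
P2 chooses q to make P1 indifferent between A and B
P1 chooses p to make P2 indifferent between X and Y
Mixed NE: P1 plays (A: 0.7273, B: 0.2727), P2 plays (X: 0.4, Y: 0.6)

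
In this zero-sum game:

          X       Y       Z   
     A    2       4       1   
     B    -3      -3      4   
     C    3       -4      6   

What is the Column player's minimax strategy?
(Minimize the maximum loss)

Column should play X, value = 3

Work:
Column player minimizes Row's maximum payoff:
Column X: max payoff to Row = 3
Column Y: max payoff to Row = 4
Column Z: max payoff to Row = 6
Minimum is 3, achieved by column X.
Minimax strategy: X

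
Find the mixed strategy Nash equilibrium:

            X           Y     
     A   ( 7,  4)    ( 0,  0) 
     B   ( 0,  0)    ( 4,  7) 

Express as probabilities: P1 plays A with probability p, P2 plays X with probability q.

p = 0.6364, q = 0.3636

Work:
Find probabilities that make opponent indifferent:
P2 chooses q to make P1 indifferent between A and B
P1 chooses p to make P2 indifferent between X and Y
Mixed NE: P1 plays (A: 0.6364, B: 0.3636), P2 plays (X: 0.3636, Y: 0.6364)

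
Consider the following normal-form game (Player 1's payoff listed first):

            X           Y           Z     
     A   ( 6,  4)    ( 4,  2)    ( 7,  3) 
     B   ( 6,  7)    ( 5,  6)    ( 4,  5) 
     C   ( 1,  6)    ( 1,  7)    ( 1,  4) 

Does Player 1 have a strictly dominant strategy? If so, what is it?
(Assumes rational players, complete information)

No strictly dominant strategy exists for Player 1

Work:
A strategy strictly dominates another if it gives a strictly higher payoff against every opponent action. Compare each pair of P1's strategies column-by-column:
  A vs B: [6 vs 6, 4 vs 5, 7 vs 4] → A does not strictly dominate B (column X: 6 ≤ 6)
  A vs C: [6 vs 1, 4 vs 1, 7 vs 1] → A strictly dominates C
  B vs A: [6 vs 6, 5 vs 4, 4 vs 7] → B does not strictly dominate A (column X: 6 ≤ 6)
  B vs C: [6 vs 1, 5 vs 1, 4 vs 1] → B strictly dominates C
  C vs A: [1 vs 6, 1 vs 4, 1 vs 7] → C does not strictly dominate A (column X: 1 ≤ 6)
  C vs B: [1 vs 6, 1 vs 5, 1 vs 4] → C does not strictly dominate B (column X: 1 ≤ 6)
No single strategy strictly dominates all others → no strictly dominant strategy.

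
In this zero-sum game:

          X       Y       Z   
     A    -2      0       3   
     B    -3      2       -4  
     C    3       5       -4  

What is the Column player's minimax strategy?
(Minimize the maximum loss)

Column should play X or Z (all achieve the minimum), value = 3

Work:
Column player minimizes Row's maximum payoff:
Column X: max payoff to Row = 3
Column Y: max payoff to Row = 5
Column Z: max payoff to Row = 3
Minimum is 3, achieved by columns X, Z (tied).
Each of X or Z is a minimax strategy.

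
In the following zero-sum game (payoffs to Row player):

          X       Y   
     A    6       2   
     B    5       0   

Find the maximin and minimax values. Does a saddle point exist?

Maximin = 2, Minimax = 2, Saddle: True

Work:
Row minimums: [2, 0] → maximin = 2
Column maximums: [6, 2] → minimax = 2
Saddle point exists! Game value = 2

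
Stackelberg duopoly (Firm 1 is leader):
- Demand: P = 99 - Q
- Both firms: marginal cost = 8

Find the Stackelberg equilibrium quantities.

q₁* (leader) = 45.5, q₂* (follower) = 22.75

Work:
Follower's reaction: q₂ = (a - c - q₁)/2
Leader substitutes: π₁ = q₁·(a - q₁ - (a-c-q₁)/2 - c)
FOC: q₁* = (99 - 8)/2 = 45.50
Then: q₂* = (99 - 8 - 45.5)/2 = 22.75
Leader has first-mover advantage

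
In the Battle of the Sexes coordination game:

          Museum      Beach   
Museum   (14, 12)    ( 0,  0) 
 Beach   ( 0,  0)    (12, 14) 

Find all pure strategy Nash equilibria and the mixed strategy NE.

Pure NE: (Museum, Museum) and (Beach, Beach); Mixed NE: p = 0.5385, q = 0.4615

Work:
Check pure NE:
(Museum, Museum): (14, 12) - no unilateral deviation beneficial
(Beach, Beach): (12, 14) - no unilateral deviation beneficial
Mixed NE: P1 plays Museum with p = 0.5385, P2 plays Museum with q = 0.4615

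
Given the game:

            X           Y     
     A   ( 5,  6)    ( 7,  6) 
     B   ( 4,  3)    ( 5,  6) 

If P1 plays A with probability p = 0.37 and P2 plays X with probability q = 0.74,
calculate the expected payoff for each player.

E[P1] = 4.7262, E[P2] = 4.6014

Work:
E[P1] = p·q·π₁(A,X) + p·(1-q)·π₁(A,Y) + (1-p)·q·π₁(B,X) + (1-p)·(1-q)·π₁(B,Y)
= 0.37·0.74·5 + 0.37·0.26·7 + 0.63·0.74·4 + 0.63·0.26·5
= 4.7262

E[P2] = 4.6014 (similar calculation)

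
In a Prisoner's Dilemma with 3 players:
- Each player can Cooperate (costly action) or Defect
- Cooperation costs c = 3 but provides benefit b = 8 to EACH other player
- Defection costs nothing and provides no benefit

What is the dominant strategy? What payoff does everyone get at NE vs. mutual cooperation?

Dominant: Defect; NE payoff = 0; Coop payoff = 13

Work:
Defect dominates (saves cost c = 3, benefit to others is external)
NE: All defect → everyone gets 0
If all cooperate: each receives (2)×8 - 3 = 13
Social dilemma: 13 > 0 but NE gives 0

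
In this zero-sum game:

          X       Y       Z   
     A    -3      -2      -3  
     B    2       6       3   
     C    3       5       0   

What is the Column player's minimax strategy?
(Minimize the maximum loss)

Column should play X or Z (all achieve the minimum), value = 3

Work:
Column player minimizes Row's maximum payoff:
Column X: max payoff to Row = 3
Column Y: max payoff to Row = 6
Column Z: max payoff to Row = 3
Minimum is 3, achieved by columns X, Z (tied).
Each of X or Z is a minimax strategy.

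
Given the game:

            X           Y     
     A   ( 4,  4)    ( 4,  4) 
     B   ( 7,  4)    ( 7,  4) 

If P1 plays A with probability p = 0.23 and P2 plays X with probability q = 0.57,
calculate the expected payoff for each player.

E[P1] = 6.31, E[P2] = 4.0

Work:
E[P1] = p·q·π₁(A,X) + p·(1-q)·π₁(A,Y) + (1-p)·q·π₁(B,X) + (1-p)·(1-q)·π₁(B,Y)
= 0.23·0.57·4 + 0.23·0.43·4 + 0.77·0.57·7 + 0.77·0.43·7
= 6.31

E[P2] = 4.0 (similar calculation)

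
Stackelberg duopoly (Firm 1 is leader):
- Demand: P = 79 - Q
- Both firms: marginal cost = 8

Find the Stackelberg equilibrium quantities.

q₁* (leader) = 35.5, q₂* (follower) = 17.75

Work:
Follower's reaction: q₂ = (a - c - q₁)/2
Leader substitutes: π₁ = q₁·(a - q₁ - (a-c-q₁)/2 - c)
FOC: q₁* = (79 - 8)/2 = 35.50
Then: q₂* = (79 - 8 - 35.5)/2 = 17.75
Leader has first-mover advantage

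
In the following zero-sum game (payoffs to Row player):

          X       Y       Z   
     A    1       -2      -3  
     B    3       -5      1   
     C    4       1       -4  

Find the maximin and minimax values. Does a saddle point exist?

Maximin = -3, Minimax = 1, Saddle: False

Work:
Row minimums: [-3, -5, -4] → maximin = -3
Column maximums: [4, 1, 1] → minimax = 1
No saddle point (maximin ≠ minimax). Mixed strategy needed.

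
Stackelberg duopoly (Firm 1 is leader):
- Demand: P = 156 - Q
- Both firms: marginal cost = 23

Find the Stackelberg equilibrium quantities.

q₁* (leader) = 66.5, q₂* (follower) = 33.25

Work:
Follower's reaction: q₂ = (a - c - q₁)/2
Leader substitutes: π₁ = q₁·(a - q₁ - (a-c-q₁)/2 - c)
FOC: q₁* = (156 - 23)/2 = 66.50
Then: q₂* = (156 - 23 - 66.5)/2 = 33.25
Leader has first-mover advantage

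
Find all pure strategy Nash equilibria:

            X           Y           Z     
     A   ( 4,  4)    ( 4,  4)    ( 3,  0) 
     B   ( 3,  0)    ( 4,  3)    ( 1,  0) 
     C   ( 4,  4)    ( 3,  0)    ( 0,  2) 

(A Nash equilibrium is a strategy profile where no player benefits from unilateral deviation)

Nash equilibrium: (A, X), (A, Y), (B, Y), (C, X)

Work:
Best responses:
  P1 vs X: payoffs [4, 3, 4] → best response A/C (payoff 4)
  P1 vs Y: payoffs [4, 4, 3] → best response A/B (payoff 4)
  P1 vs Z: payoffs [3, 1, 0] → best response A (payoff 3)
  P2 vs A: payoffs [4, 4, 0] → best response X/Y (payoff 4)
  P2 vs B: payoffs [0, 3, 0] → best response Y (payoff 3)
  P2 vs C: payoffs [4, 0, 2] → best response X (payoff 4)
Mutual best responses: (A,X), (A,Y), (B,Y), (C,X) → Nash equilibria.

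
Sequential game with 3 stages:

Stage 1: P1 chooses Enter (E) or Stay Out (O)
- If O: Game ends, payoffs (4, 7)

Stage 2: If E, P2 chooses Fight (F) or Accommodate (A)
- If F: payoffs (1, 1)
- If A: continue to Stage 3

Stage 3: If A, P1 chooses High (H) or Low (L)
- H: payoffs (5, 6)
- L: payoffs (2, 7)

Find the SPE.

SPE: (E, A, H); Outcome (5, 6)

Work:
Stage 3: P1 chooses H (5 vs 2)
Stage 2: P2: F->1, A->6 (anticipating H). Choose A
Stage 1: P1: O->4, E->5 (anticipating A, H). Choose E
SPE path: E -> A -> H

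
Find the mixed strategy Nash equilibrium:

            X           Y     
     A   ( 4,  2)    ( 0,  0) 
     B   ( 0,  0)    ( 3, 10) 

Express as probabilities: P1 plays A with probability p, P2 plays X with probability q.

p = 0.8333, q = 0.4286

Work:
Find probabilities that make opponent indifferent:
P2 chooses q to make P1 indifferent between A and B
P1 chooses p to make P2 indifferent between X and Y
Mixed NE: P1 plays (A: 0.8333, B: 0.1667), P2 plays (X: 0.4286, Y: 0.5714)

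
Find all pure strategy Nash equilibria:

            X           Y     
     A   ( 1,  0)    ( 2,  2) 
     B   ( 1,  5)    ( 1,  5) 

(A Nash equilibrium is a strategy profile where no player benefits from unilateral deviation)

Nash equilibrium: (A, Y), (B, X)

Work:
Best responses:
  P1 vs X: payoffs [1, 1] → best response A/B (payoff 1)
  P1 vs Y: payoffs [2, 1] → best response A (payoff 2)
  P2 vs A: payoffs [0, 2] → best response Y (payoff 2)
  P2 vs B: payoffs [5, 5] → best response X/Y (payoff 5)
Mutual best responses: (A,Y), (B,X) → Nash equilibria.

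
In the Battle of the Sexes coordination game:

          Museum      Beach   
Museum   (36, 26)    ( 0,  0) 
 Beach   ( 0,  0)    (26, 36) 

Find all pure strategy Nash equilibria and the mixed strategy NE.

Pure NE: (Museum, Museum) and (Beach, Beach); Mixed NE: p = 0.5806, q = 0.4194

Work:
Check pure NE:
(Museum, Museum): (36, 26) - no unilateral deviation beneficial
(Beach, Beach): (26, 36) - no unilateral deviation beneficial
Mixed NE: P1 plays Museum with p = 0.5806, P2 plays Museum with q = 0.4194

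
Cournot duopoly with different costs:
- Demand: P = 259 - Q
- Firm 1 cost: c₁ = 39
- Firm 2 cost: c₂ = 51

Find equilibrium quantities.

q₁* = 77.33, q₂* = 65.33

Work:
Reaction: q₁ = (259 - 39 - q₂)/2
Reaction: q₂ = (259 - 51 - q₁)/2
Solve simultaneously:
q₁* = (259 - 2×39 + 51)/3 = 77.33
q₂* = (259 - 2×51 + 39)/3 = 65.33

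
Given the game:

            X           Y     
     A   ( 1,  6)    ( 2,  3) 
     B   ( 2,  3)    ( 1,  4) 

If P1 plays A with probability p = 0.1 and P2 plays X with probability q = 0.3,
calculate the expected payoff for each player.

E[P1] = 1.34, E[P2] = 3.72

Work:
E[P1] = p·q·π₁(A,X) + p·(1-q)·π₁(A,Y) + (1-p)·q·π₁(B,X) + (1-p)·(1-q)·π₁(B,Y)
= 0.1·0.3·1 + 0.1·0.7·2 + 0.9·0.3·2 + 0.9·0.7·1
= 1.34

E[P2] = 3.72 (similar calculation)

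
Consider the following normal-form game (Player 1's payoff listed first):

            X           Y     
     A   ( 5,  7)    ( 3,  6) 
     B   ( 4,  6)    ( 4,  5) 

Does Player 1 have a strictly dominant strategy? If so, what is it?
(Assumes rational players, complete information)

No strictly dominant strategy exists for Player 1

Work:
A strategy strictly dominates another if it gives a strictly higher payoff against every opponent action. Compare each pair of P1's strategies column-by-column:
  A vs B: [5 vs 4, 3 vs 4] → A does not strictly dominate B (column Y: 3 ≤ 4)
  B vs A: [4 vs 5, 4 vs 3] → B does not strictly dominate A (column X: 4 ≤ 5)
No single strategy strictly dominates all others → no strictly dominant strategy.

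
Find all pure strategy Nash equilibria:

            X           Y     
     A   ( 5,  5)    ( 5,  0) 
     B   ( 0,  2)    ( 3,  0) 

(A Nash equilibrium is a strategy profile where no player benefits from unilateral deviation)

Nash equilibrium: (A, X)

Work:
Best responses:
  P1 vs X: payoffs [5, 0] → best response A (payoff 5)
  P1 vs Y: payoffs [5, 3] → best response A (payoff 5)
  P2 vs A: payoffs [5, 0] → best response X (payoff 5)
  P2 vs B: payoffs [2, 0] → best response X (payoff 2)
Mutual best responses: (A,X) → Nash equilibria.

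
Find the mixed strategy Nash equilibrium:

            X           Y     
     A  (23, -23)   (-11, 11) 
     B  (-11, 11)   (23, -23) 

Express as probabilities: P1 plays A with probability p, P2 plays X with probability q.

p = 0.5, q = 0.5

Work:
Find probabilities that make opponent indifferent:
P2 chooses q to make P1 indifferent between A and B
P1 chooses p to make P2 indifferent between X and Y
Mixed NE: P1 plays (A: 0.5, B: 0.5), P2 plays (X: 0.5, Y: 0.5)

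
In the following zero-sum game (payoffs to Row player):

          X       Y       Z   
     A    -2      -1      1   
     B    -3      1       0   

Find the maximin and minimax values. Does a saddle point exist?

Maximin = -2, Minimax = -2, Saddle: True

Work:
Row minimums: [-2, -3] → maximin = -2
Column maximums: [-2, 1, 1] → minimax = -2
Saddle point exists! Game value = -2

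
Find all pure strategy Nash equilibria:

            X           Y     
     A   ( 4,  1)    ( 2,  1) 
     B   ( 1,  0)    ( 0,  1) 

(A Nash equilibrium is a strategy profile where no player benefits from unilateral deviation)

Nash equilibrium: (A, X), (A, Y)

Work:
Best responses:
  P1 vs X: payoffs [4, 1] → best response A (payoff 4)
  P1 vs Y: payoffs [2, 0] → best response A (payoff 2)
  P2 vs A: payoffs [1, 1] → best response X/Y (payoff 1)
  P2 vs B: payoffs [0, 1] → best response Y (payoff 1)
Mutual best responses: (A,X), (A,Y) → Nash equilibria.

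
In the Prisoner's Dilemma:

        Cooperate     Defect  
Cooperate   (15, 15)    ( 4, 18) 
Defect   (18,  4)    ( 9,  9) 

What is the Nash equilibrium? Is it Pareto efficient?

(Defect, Defect) is NE; not Pareto efficient

Work:
Defect dominates Cooperate for both players:
If P2 cooperates: Defect (18) > Cooperate (15)
If P2 defects: Defect (9) > Cooperate (4)
NE: (Defect, Defect) with payoff (9, 9)
But (Cooperate, Cooperate) = (15, 15) Pareto dominates (9, 9)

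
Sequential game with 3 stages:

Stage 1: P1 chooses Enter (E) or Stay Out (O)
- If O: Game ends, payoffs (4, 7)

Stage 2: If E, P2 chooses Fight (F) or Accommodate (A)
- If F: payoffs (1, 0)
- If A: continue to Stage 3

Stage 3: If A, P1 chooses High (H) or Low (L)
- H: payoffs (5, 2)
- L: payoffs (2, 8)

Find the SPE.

SPE: (E, A, H); Outcome (5, 2)

Work:
Stage 3: P1 chooses H (5 vs 2)
Stage 2: P2: F->0, A->2 (anticipating H). Choose A
Stage 1: P1: O->4, E->5 (anticipating A, H). Choose E
SPE path: E -> A -> H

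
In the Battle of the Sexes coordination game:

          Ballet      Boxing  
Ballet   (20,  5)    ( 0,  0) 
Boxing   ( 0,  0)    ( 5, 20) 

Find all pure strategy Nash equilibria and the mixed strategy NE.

Pure NE: (Ballet, Ballet) and (Boxing, Boxing); Mixed NE: p = 0.8, q = 0.2

Work:
Check pure NE:
(Ballet, Ballet): (20, 5) - no unilateral deviation beneficial
(Boxing, Boxing): (5, 20) - no unilateral deviation beneficial
Mixed NE: P1 plays Ballet with p = 0.8, P2 plays Ballet with q = 0.2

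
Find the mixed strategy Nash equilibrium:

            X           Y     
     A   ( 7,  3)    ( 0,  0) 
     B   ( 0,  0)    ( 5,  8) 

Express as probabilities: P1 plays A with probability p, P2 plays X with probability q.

p = 0.7273, q = 0.4167

Work:
Find probabilities that make opponent indifferent:
P2 chooses q to make P1 indifferent between A and B
P1 chooses p to make P2 indifferent between X and Y
Mixed NE: P1 plays (A: 0.7273, B: 0.2727), P2 plays (X: 0.4167, Y: 0.5833)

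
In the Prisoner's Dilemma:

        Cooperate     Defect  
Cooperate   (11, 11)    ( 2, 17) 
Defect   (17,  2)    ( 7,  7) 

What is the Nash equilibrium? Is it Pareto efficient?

(Defect, Defect) is NE; not Pareto efficient

Work:
Defect dominates Cooperate for both players:
If P2 cooperates: Defect (17) > Cooperate (11)
If P2 defects: Defect (7) > Cooperate (2)
NE: (Defect, Defect) with payoff (7, 7)
But (Cooperate, Cooperate) = (11, 11) Pareto dominates (7, 7)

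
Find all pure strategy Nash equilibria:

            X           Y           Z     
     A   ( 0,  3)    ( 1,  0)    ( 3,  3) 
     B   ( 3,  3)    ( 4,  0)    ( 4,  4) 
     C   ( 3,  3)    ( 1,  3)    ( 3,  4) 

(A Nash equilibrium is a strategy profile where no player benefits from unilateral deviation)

Nash equilibrium: (B, Z)

Work:
Best responses:
  P1 vs X: payoffs [0, 3, 3] → best response B/C (payoff 3)
  P1 vs Y: payoffs [1, 4, 1] → best response B (payoff 4)
  P1 vs Z: payoffs [3, 4, 3] → best response B (payoff 4)
  P2 vs A: payoffs [3, 0, 3] → best response X/Z (payoff 3)
  P2 vs B: payoffs [3, 0, 4] → best response Z (payoff 4)
  P2 vs C: payoffs [3, 3, 4] → best response Z (payoff 4)
Mutual best responses: (B,Z) → Nash equilibria.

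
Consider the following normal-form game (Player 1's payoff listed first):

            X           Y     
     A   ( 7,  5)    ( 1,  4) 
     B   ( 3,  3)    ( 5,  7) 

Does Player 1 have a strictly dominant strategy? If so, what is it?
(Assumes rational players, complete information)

No strictly dominant strategy exists for Player 1

Work:
A strategy strictly dominates another if it gives a strictly higher payoff against every opponent action. Compare each pair of P1's strategies column-by-column:
  A vs B: [7 vs 3, 1 vs 5] → A does not strictly dominate B (column Y: 1 ≤ 5)
  B vs A: [3 vs 7, 5 vs 1] → B does not strictly dominate A (column X: 3 ≤ 7)
No single strategy strictly dominates all others → no strictly dominant strategy.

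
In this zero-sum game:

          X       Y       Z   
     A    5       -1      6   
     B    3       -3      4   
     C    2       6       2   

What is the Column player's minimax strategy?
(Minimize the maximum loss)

Column should play X, value = 5

Work:
Column player minimizes Row's maximum payoff:
Column X: max payoff to Row = 5
Column Y: max payoff to Row = 6
Column Z: max payoff to Row = 6
Minimum is 5, achieved by column X.
Minimax strategy: X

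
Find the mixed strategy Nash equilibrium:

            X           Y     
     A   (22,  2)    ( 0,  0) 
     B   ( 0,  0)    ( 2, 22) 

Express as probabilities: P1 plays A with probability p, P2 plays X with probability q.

p = 0.9167, q = 0.0833

Work:
Find probabilities that make opponent indifferent:
P2 chooses q to make P1 indifferent between A and B
P1 chooses p to make P2 indifferent between X and Y
Mixed NE: P1 plays (A: 0.9167, B: 0.0833), P2 plays (X: 0.0833, Y: 0.9167)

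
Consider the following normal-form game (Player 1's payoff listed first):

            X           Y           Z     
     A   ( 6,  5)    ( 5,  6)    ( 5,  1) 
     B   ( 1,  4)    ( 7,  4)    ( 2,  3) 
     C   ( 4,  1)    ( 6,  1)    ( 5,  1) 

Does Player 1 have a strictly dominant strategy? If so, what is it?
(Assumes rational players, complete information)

No strictly dominant strategy exists for Player 1

Work:
A strategy strictly dominates another if it gives a strictly higher payoff against every opponent action. Compare each pair of P1's strategies column-by-column:
  A vs B: [6 vs 1, 5 vs 7, 5 vs 2] → A does not strictly dominate B (column Y: 5 ≤ 7)
  A vs C: [6 vs 4, 5 vs 6, 5 vs 5] → A does not strictly dominate C (column Y: 5 ≤ 6)
  B vs A: [1 vs 6, 7 vs 5, 2 vs 5] → B does not strictly dominate A (column X: 1 ≤ 6)
  B vs C: [1 vs 4, 7 vs 6, 2 vs 5] → B does not strictly dominate C (column X: 1 ≤ 4)
  C vs A: [4 vs 6, 6 vs 5, 5 vs 5] → C does not strictly dominate A (column X: 4 ≤ 6)
  C vs B: [4 vs 1, 6 vs 7, 5 vs 2] → C does not strictly dominate B (column Y: 6 ≤ 7)
No single strategy strictly dominates all others → no strictly dominant strategy.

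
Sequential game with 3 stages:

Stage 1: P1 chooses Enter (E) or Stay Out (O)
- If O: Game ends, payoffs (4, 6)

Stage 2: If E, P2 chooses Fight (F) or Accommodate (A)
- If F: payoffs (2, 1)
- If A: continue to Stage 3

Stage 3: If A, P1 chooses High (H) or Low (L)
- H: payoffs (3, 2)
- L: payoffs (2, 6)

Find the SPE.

SPE: (O, A, H); Outcome (4, 6)

Work:
Stage 3: P1 chooses H (3 vs 2)
Stage 2: P2: F->1, A->2 (anticipating H). Choose A
Stage 1: P1: O->4, E->3 (anticipating A, H). Choose O
SPE path: O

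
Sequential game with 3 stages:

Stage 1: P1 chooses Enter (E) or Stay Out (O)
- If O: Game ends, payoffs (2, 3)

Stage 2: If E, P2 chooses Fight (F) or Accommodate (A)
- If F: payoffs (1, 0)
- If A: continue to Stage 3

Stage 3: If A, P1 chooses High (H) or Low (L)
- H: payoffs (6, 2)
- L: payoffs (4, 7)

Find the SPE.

SPE: (E, A, H); Outcome (6, 2)

Work:
Stage 3: P1 chooses H (6 vs 4)
Stage 2: P2: F->0, A->2 (anticipating H). Choose A
Stage 1: P1: O->2, E->6 (anticipating A, H). Choose E
SPE path: E -> A -> H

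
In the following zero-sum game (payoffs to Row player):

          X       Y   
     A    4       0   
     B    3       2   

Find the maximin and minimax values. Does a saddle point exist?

Maximin = 2, Minimax = 2, Saddle: True

Work:
Row minimums: [0, 2] → maximin = 2
Column maximums: [4, 2] → minimax = 2
Saddle point exists! Game value = 2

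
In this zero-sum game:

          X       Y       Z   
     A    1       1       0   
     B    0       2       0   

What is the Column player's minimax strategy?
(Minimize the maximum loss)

Column should play Z, value = 0

Work:
Column player minimizes Row's maximum payoff:
Column X: max payoff to Row = 1
Column Y: max payoff to Row = 2
Column Z: max payoff to Row = 0
Minimum is 0, achieved by column Z.
Minimax strategy: Z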